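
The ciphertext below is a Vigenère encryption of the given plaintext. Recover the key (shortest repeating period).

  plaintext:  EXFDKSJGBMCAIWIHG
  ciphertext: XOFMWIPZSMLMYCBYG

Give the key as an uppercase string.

  i= 0: X-E = 19 → T
  i= 1: O-X = 17 → R
  i= 2: F-F =  0 → A
  i= 3: M-D =  9 → J
  i= 4: W-K = 12 → M
  i= 5: I-S = 16 → Q
  i= 6: P-J =  6 → G
  i= 7: Z-G = 19 → T
  i= 8: S-B = 17 → R
  i= 9: M-M =  0 → A
  i=10: L-C =  9 → J
  i=11: M-A = 12 → M
  i=12: Y-I = 16 → Q
  i=13: C-W =  6 → G
  i=14: B-I = 19 → T
  i=15: Y-H = 17 → R
  i=16: G-G =  0 → A
  shifts repeat with period 7: TRAJMQG

TRAJMQG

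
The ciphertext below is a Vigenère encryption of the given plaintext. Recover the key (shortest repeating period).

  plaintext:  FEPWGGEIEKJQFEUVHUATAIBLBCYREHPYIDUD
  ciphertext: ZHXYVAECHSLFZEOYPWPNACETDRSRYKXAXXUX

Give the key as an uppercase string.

  i= 0: Z-F = 20 → U
  i= 1: H-E =  3 → D
  i= 2: X-P =  8 → I
  i= 3: Y-W =  2 → C
  i= 4: V-G = 15 → P
  i= 5: A-G = 20 → U
  i= 6: E-E =  0 → A
  i= 7: C-I = 20 → U
  i= 8: H-E =  3 → D
  i= 9: S-K =  8 → I
  i=10: L-J =  2 → C
  i=11: F-Q = 15 → P
  i=12: Z-F = 20 → U
  i=13: E-E =  0 → A
  i=14: O-U = 20 → U
  i=15: Y-V =  3 → D
  i=16: P-H =  8 → I
  i=17: W-U =  2 → C
  i=18: P-A = 15 → P
  i=19: N-T = 20 → U
  i=20: A-A =  0 → A
  i=21: C-I = 20 → U
  i=22: E-B =  3 → D
  i=23: T-L =  8 → I
  i=24: D-B =  2 → C
  i=25: R-C = 15 → P
  i=26: S-Y = 20 → U
  i=27: R-R =  0 → A
  i=28: Y-E = 20 → U
  i=29: K-H =  3 → D
  i=30: X-P =  8 → I
  i=31: A-Y =  2 → C
  i=32: X-I = 15 → P
  i=33: X-D = 20 → U
  i=34: U-U =  0 → A
  i=35: X-D = 20 → U
  shifts repeat with period 7: UDICPUA

UDICPUA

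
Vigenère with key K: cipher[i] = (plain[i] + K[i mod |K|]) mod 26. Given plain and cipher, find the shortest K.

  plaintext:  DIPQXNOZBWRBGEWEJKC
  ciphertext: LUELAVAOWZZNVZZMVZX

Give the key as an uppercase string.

IMPVD

  i= 0: L-D =  8 → I
  i= 1: U-I = 12 → M
  i= 2: E-P = 15 → P
  i= 3: L-Q = 21 → V
  i= 4: A-X =  3 → D
  i= 5: V-N =  8 → I
  i= 6: A-O = 12 → M
  i= 7: O-Z = 15 → P
  i= 8: W-B = 21 → V
  i= 9: Z-W =  3 → D
  i=10: Z-R =  8 → I
  i=11: N-B = 12 → M
  i=12: V-G = 15 → P
  i=13: Z-E = 21 → V
  i=14: Z-W =  3 → D
  i=15: M-E =  8 → I
  i=16: V-J = 12 → M
  i=17: Z-K = 15 → P
  i=18: X-C = 21 → V
  shifts repeat with period 5: IMPVD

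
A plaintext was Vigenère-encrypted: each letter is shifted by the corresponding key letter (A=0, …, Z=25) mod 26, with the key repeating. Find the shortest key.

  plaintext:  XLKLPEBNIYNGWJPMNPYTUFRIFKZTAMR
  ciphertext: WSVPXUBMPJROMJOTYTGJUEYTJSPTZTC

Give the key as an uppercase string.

  i= 0: W-X = 25 → Z
  i= 1: S-L =  7 → H
  i= 2: V-K = 11 → L
  i= 3: P-L =  4 → E
  i= 4: X-P =  8 → I
  i= 5: U-E = 16 → Q
  i= 6: B-B =  0 → A
  i= 7: M-N = 25 → Z
  i= 8: P-I =  7 → H
  i= 9: J-Y = 11 → L
  i=10: R-N =  4 → E
  i=11: O-G =  8 → I
  i=12: M-W = 16 → Q
  i=13: J-J =  0 → A
  i=14: O-P = 25 → Z
  i=15: T-M =  7 → H
  i=16: Y-N = 11 → L
  i=17: T-P =  4 → E
  i=18: G-Y =  8 → I
  i=19: J-T = 16 → Q
  i=20: U-U =  0 → A
  i=21: E-F = 25 → Z
  i=22: Y-R =  7 → H
  i=23: T-I = 11 → L
  i=24: J-F =  4 → E
  i=25: S-K =  8 → I
  i=26: P-Z = 16 → Q
  i=27: T-T =  0 → A
  i=28: Z-A = 25 → Z
  i=29: T-M =  7 → H
  i=30: C-R = 11 → L
  shifts repeat with period 7: ZHLEIQA

ZHLEIQA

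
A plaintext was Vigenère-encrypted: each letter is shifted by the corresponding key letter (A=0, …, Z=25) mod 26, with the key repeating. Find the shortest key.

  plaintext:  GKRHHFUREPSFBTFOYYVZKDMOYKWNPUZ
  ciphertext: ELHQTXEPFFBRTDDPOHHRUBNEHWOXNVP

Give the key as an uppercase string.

YBQJMSK

  i= 0: E-G = 24 → Y
  i= 1: L-K =  1 → B
  i= 2: H-R = 16 → Q
  i= 3: Q-H =  9 → J
  i= 4: T-H = 12 → M
  i= 5: X-F = 18 → S
  i= 6: E-U = 10 → K
  i= 7: P-R = 24 → Y
  i= 8: F-E =  1 → B
  i= 9: F-P = 16 → Q
  i=10: B-S =  9 → J
  i=11: R-F = 12 → M
  i=12: T-B = 18 → S
  i=13: D-T = 10 → K
  i=14: D-F = 24 → Y
  i=15: P-O =  1 → B
  i=16: O-Y = 16 → Q
  i=17: H-Y =  9 → J
  i=18: H-V = 12 → M
  i=19: R-Z = 18 → S
  i=20: U-K = 10 → K
  i=21: B-D = 24 → Y
  i=22: N-M =  1 → B
  i=23: E-O = 16 → Q
  i=24: H-Y =  9 → J
  i=25: W-K = 12 → M
  i=26: O-W = 18 → S
  i=27: X-N = 10 → K
  i=28: N-P = 24 → Y
  i=29: V-U =  1 → B
  i=30: P-Z = 16 → Q
  shifts repeat with period 7: YBQJMSK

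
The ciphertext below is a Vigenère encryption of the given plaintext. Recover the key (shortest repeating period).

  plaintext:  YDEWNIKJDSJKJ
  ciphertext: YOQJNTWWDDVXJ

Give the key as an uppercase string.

  i= 0: Y-Y =  0 → A
  i= 1: O-D = 11 → L
  i= 2: Q-E = 12 → M
  i= 3: J-W = 13 → N
  i= 4: N-N =  0 → A
  i= 5: T-I = 11 → L
  i= 6: W-K = 12 → M
  i= 7: W-J = 13 → N
  i= 8: D-D =  0 → A
  i= 9: D-S = 11 → L
  i=10: V-J = 12 → M
  i=11: X-K = 13 → N
  i=12: J-J =  0 → A
  shifts repeat with period 4: ALMN

ALMN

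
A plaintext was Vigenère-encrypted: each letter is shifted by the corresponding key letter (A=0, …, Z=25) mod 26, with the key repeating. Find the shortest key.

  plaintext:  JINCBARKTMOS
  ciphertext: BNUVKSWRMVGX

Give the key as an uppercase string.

SFHTJ

  i= 0: B-J = 18 → S
  i= 1: N-I =  5 → F
  i= 2: U-N =  7 → H
  i= 3: V-C = 19 → T
  i= 4: K-B =  9 → J
  i= 5: S-A = 18 → S
  i= 6: W-R =  5 → F
  i= 7: R-K =  7 → H
  i= 8: M-T = 19 → T
  i= 9: V-M =  9 → J
  i=10: G-O = 18 → S
  i=11: X-S =  5 → F
  shifts repeat with period 5: SFHTJ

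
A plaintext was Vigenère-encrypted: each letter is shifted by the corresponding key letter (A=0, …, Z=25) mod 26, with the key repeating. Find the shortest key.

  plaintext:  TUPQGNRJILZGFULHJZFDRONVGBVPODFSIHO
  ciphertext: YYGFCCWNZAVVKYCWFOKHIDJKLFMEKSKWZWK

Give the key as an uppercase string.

  i= 0: Y-T =  5 → F
  i= 1: Y-U =  4 → E
  i= 2: G-P = 17 → R
  i= 3: F-Q = 15 → P
  i= 4: C-G = 22 → W
  i= 5: C-N = 15 → P
  i= 6: W-R =  5 → F
  i= 7: N-J =  4 → E
  i= 8: Z-I = 17 → R
  i= 9: A-L = 15 → P
  i=10: V-Z = 22 → W
  i=11: V-G = 15 → P
  i=12: K-F =  5 → F
  i=13: Y-U =  4 → E
  i=14: C-L = 17 → R
  i=15: W-H = 15 → P
  i=16: F-J = 22 → W
  i=17: O-Z = 15 → P
  i=18: K-F =  5 → F
  i=19: H-D =  4 → E
  i=20: I-R = 17 → R
  i=21: D-O = 15 → P
  i=22: J-N = 22 → W
  i=23: K-V = 15 → P
  i=24: L-G =  5 → F
  i=25: F-B =  4 → E
  i=26: M-V = 17 → R
  i=27: E-P = 15 → P
  i=28: K-O = 22 → W
  i=29: S-D = 15 → P
  i=30: K-F =  5 → F
  i=31: W-S =  4 → E
  i=32: Z-I = 17 → R
  i=33: W-H = 15 → P
  i=34: K-O = 22 → W
  shifts repeat with period 6: FERPWP

FERPWP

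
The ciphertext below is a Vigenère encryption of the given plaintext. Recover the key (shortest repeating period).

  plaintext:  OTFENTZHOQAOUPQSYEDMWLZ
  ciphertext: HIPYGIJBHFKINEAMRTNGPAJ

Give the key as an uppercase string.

  i= 0: H-O = 19 → T
  i= 1: I-T = 15 → P
  i= 2: P-F = 10 → K
  i= 3: Y-E = 20 → U
  i= 4: G-N = 19 → T
  i= 5: I-T = 15 → P
  i= 6: J-Z = 10 → K
  i= 7: B-H = 20 → U
  i= 8: H-O = 19 → T
  i= 9: F-Q = 15 → P
  i=10: K-A = 10 → K
  i=11: I-O = 20 → U
  i=12: N-U = 19 → T
  i=13: E-P = 15 → P
  i=14: A-Q = 10 → K
  i=15: M-S = 20 → U
  i=16: R-Y = 19 → T
  i=17: T-E = 15 → P
  i=18: N-D = 10 → K
  i=19: G-M = 20 → U
  i=20: P-W = 19 → T
  i=21: A-L = 15 → P
  i=22: J-Z = 10 → K
  shifts repeat with period 4: TPKU

TPKU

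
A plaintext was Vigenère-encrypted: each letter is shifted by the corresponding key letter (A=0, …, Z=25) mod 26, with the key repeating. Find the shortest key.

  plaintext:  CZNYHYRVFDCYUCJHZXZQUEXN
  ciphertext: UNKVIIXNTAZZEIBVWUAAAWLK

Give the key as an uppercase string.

  i= 0: U-C = 18 → S
  i= 1: N-Z = 14 → O
  i= 2: K-N = 23 → X
  i= 3: V-Y = 23 → X
  i= 4: I-H =  1 → B
  i= 5: I-Y = 10 → K
  i= 6: X-R =  6 → G
  i= 7: N-V = 18 → S
  i= 8: T-F = 14 → O
  i= 9: A-D = 23 → X
  i=10: Z-C = 23 → X
  i=11: Z-Y =  1 → B
  i=12: E-U = 10 → K
  i=13: I-C =  6 → G
  i=14: B-J = 18 → S
  i=15: V-H = 14 → O
  i=16: W-Z = 23 → X
  i=17: U-X = 23 → X
  i=18: A-Z =  1 → B
  i=19: A-Q = 10 → K
  i=20: A-U =  6 → G
  i=21: W-E = 18 → S
  i=22: L-X = 14 → O
  i=23: K-N = 23 → X
  shifts repeat with period 7: SOXXBKG

SOXXBKG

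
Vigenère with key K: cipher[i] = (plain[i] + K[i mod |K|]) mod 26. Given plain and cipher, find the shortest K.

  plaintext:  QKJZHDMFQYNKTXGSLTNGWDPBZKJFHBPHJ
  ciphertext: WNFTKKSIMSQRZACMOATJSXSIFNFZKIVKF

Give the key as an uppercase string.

  i= 0: W-Q =  6 → G
  i= 1: N-K =  3 → D
  i= 2: F-J = 22 → W
  i= 3: T-Z = 20 → U
  i= 4: K-H =  3 → D
  i= 5: K-D =  7 → H
  i= 6: S-M =  6 → G
  i= 7: I-F =  3 → D
  i= 8: M-Q = 22 → W
  i= 9: S-Y = 20 → U
  i=10: Q-N =  3 → D
  i=11: R-K =  7 → H
  i=12: Z-T =  6 → G
  i=13: A-X =  3 → D
  i=14: C-G = 22 → W
  i=15: M-S = 20 → U
  i=16: O-L =  3 → D
  i=17: A-T =  7 → H
  i=18: T-N =  6 → G
  i=19: J-G =  3 → D
  i=20: S-W = 22 → W
  i=21: X-D = 20 → U
  i=22: S-P =  3 → D
  i=23: I-B =  7 → H
  i=24: F-Z =  6 → G
  i=25: N-K =  3 → D
  i=26: F-J = 22 → W
  i=27: Z-F = 20 → U
  i=28: K-H =  3 → D
  i=29: I-B =  7 → H
  i=30: V-P =  6 → G
  i=31: K-H =  3 → D
  i=32: F-J = 22 → W
  shifts repeat with period 6: GDWUDH

GDWUDH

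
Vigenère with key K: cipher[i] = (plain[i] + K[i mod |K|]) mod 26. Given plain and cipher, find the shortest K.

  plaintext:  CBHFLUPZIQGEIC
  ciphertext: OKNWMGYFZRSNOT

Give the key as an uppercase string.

  i= 0: O-C = 12 → M
  i= 1: K-B =  9 → J
  i= 2: N-H =  6 → G
  i= 3: W-F = 17 → R
  i= 4: M-L =  1 → B
  i= 5: G-U = 12 → M
  i= 6: Y-P =  9 → J
  i= 7: F-Z =  6 → G
  i= 8: Z-I = 17 → R
  i= 9: R-Q =  1 → B
  i=10: S-G = 12 → M
  i=11: N-E =  9 → J
  i=12: O-I =  6 → G
  i=13: T-C = 17 → R
  shifts repeat with period 5: MJGRB

MJGRB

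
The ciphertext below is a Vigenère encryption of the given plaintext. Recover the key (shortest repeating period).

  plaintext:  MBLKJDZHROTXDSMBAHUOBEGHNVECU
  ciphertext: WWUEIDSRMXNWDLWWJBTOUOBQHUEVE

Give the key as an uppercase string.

  i= 0: W-M = 10 → K
  i= 1: W-B = 21 → V
  i= 2: U-L =  9 → J
  i= 3: E-K = 20 → U
  i= 4: I-J = 25 → Z
  i= 5: D-D =  0 → A
  i= 6: S-Z = 19 → T
  i= 7: R-H = 10 → K
  i= 8: M-R = 21 → V
  i= 9: X-O =  9 → J
  i=10: N-T = 20 → U
  i=11: W-X = 25 → Z
  i=12: D-D =  0 → A
  i=13: L-S = 19 → T
  i=14: W-M = 10 → K
  i=15: W-B = 21 → V
  i=16: J-A =  9 → J
  i=17: B-H = 20 → U
  i=18: T-U = 25 → Z
  i=19: O-O =  0 → A
  i=20: U-B = 19 → T
  i=21: O-E = 10 → K
  i=22: B-G = 21 → V
  i=23: Q-H =  9 → J
  i=24: H-N = 20 → U
  i=25: U-V = 25 → Z
  i=26: E-E =  0 → A
  i=27: V-C = 19 → T
  i=28: E-U = 10 → K
  shifts repeat with period 7: KVJUZAT

KVJUZAT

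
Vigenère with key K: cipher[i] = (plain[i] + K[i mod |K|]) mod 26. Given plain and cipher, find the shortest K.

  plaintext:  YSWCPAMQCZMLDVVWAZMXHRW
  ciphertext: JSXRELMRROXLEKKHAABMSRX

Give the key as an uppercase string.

  i= 0: J-Y = 11 → L
  i= 1: S-S =  0 → A
  i= 2: X-W =  1 → B
  i= 3: R-C = 15 → P
  i= 4: E-P = 15 → P
  i= 5: L-A = 11 → L
  i= 6: M-M =  0 → A
  i= 7: R-Q =  1 → B
  i= 8: R-C = 15 → P
  i= 9: O-Z = 15 → P
  i=10: X-M = 11 → L
  i=11: L-L =  0 → A
  i=12: E-D =  1 → B
  i=13: K-V = 15 → P
  i=14: K-V = 15 → P
  i=15: H-W = 11 → L
  i=16: A-A =  0 → A
  i=17: A-Z =  1 → B
  i=18: B-M = 15 → P
  i=19: M-X = 15 → P
  i=20: S-H = 11 → L
  i=21: R-R =  0 → A
  i=22: X-W =  1 → B
  shifts repeat with period 5: LABPP

LABPP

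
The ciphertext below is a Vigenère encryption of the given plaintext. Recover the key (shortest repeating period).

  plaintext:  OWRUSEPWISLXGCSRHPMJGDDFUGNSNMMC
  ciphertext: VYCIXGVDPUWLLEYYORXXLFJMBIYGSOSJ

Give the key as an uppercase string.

  i= 0: V-O =  7 → H
  i= 1: Y-W =  2 → C
  i= 2: C-R = 11 → L
  i= 3: I-U = 14 → O
  i= 4: X-S =  5 → F
  i= 5: G-E =  2 → C
  i= 6: V-P =  6 → G
  i= 7: D-W =  7 → H
  i= 8: P-I =  7 → H
  i= 9: U-S =  2 → C
  i=10: W-L = 11 → L
  i=11: L-X = 14 → O
  i=12: L-G =  5 → F
  i=13: E-C =  2 → C
  i=14: Y-S =  6 → G
  i=15: Y-R =  7 → H
  i=16: O-H =  7 → H
  i=17: R-P =  2 → C
  i=18: X-M = 11 → L
  i=19: X-J = 14 → O
  i=20: L-G =  5 → F
  i=21: F-D =  2 → C
  i=22: J-D =  6 → G
  i=23: M-F =  7 → H
  i=24: B-U =  7 → H
  i=25: I-G =  2 → C
  i=26: Y-N = 11 → L
  i=27: G-S = 14 → O
  i=28: S-N =  5 → F
  i=29: O-M =  2 → C
  i=30: S-M =  6 → G
  i=31: J-C =  7 → H
  shifts repeat with period 8: HCLOFCGH

HCLOFCGH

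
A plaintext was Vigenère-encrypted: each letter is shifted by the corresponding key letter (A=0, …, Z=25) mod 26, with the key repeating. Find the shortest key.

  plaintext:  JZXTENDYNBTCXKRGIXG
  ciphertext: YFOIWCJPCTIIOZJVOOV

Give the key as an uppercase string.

  i= 0: Y-J = 15 → P
  i= 1: F-Z =  6 → G
  i= 2: O-X = 17 → R
  i= 3: I-T = 15 → P
  i= 4: W-E = 18 → S
  i= 5: C-N = 15 → P
  i= 6: J-D =  6 → G
  i= 7: P-Y = 17 → R
  i= 8: C-N = 15 → P
  i= 9: T-B = 18 → S
  i=10: I-T = 15 → P
  i=11: I-C =  6 → G
  i=12: O-X = 17 → R
  i=13: Z-K = 15 → P
  i=14: J-R = 18 → S
  i=15: V-G = 15 → P
  i=16: O-I =  6 → G
  i=17: O-X = 17 → R
  i=18: V-G = 15 → P
  shifts repeat with period 5: PGRPS

PGRPS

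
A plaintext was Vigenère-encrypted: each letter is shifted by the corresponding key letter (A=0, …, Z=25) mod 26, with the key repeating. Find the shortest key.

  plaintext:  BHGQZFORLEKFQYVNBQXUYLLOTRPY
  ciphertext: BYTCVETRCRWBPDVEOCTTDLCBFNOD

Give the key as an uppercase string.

  i= 0: B-B =  0 → A
  i= 1: Y-H = 17 → R
  i= 2: T-G = 13 → N
  i= 3: C-Q = 12 → M
  i= 4: V-Z = 22 → W
  i= 5: E-F = 25 → Z
  i= 6: T-O =  5 → F
  i= 7: R-R =  0 → A
  i= 8: C-L = 17 → R
  i= 9: R-E = 13 → N
  i=10: W-K = 12 → M
  i=11: B-F = 22 → W
  i=12: P-Q = 25 → Z
  i=13: D-Y =  5 → F
  i=14: V-V =  0 → A
  i=15: E-N = 17 → R
  i=16: O-B = 13 → N
  i=17: C-Q = 12 → M
  i=18: T-X = 22 → W
  i=19: T-U = 25 → Z
  i=20: D-Y =  5 → F
  i=21: L-L =  0 → A
  i=22: C-L = 17 → R
  i=23: B-O = 13 → N
  i=24: F-T = 12 → M
  i=25: N-R = 22 → W
  i=26: O-P = 25 → Z
  i=27: D-Y =  5 → F
  shifts repeat with period 7: ARNMWZF

ARNMWZF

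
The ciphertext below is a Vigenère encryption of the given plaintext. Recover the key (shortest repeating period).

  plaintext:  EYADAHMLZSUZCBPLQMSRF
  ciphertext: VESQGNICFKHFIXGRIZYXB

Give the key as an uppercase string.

RGSNGGW

  i= 0: V-E = 17 → R
  i= 1: E-Y =  6 → G
  i= 2: S-A = 18 → S
  i= 3: Q-D = 13 → N
  i= 4: G-A =  6 → G
  i= 5: N-H =  6 → G
  i= 6: I-M = 22 → W
  i= 7: C-L = 17 → R
  i= 8: F-Z =  6 → G
  i= 9: K-S = 18 → S
  i=10: H-U = 13 → N
  i=11: F-Z =  6 → G
  i=12: I-C =  6 → G
  i=13: X-B = 22 → W
  i=14: G-P = 17 → R
  i=15: R-L =  6 → G
  i=16: I-Q = 18 → S
  i=17: Z-M = 13 → N
  i=18: Y-S =  6 → G
  i=19: X-R =  6 → G
  i=20: B-F = 22 → W
  shifts repeat with period 7: RGSNGGW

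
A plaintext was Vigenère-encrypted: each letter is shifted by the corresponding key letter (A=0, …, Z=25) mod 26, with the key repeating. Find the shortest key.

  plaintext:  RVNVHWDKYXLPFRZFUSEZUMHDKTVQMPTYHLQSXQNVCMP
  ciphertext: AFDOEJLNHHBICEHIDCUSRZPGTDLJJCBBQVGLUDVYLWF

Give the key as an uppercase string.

  i= 0: A-R =  9 → J
  i= 1: F-V = 10 → K
  i= 2: D-N = 16 → Q
  i= 3: O-V = 19 → T
  i= 4: E-H = 23 → X
  i= 5: J-W = 13 → N
  i= 6: L-D =  8 → I
  i= 7: N-K =  3 → D
  i= 8: H-Y =  9 → J
  i= 9: H-X = 10 → K
  i=10: B-L = 16 → Q
  i=11: I-P = 19 → T
  i=12: C-F = 23 → X
  i=13: E-R = 13 → N
  i=14: H-Z =  8 → I
  i=15: I-F =  3 → D
  i=16: D-U =  9 → J
  i=17: C-S = 10 → K
  i=18: U-E = 16 → Q
  i=19: S-Z = 19 → T
  i=20: R-U = 23 → X
  i=21: Z-M = 13 → N
  i=22: P-H =  8 → I
  i=23: G-D =  3 → D
  i=24: T-K =  9 → J
  i=25: D-T = 10 → K
  i=26: L-V = 16 → Q
  i=27: J-Q = 19 → T
  i=28: J-M = 23 → X
  i=29: C-P = 13 → N
  i=30: B-T =  8 → I
  i=31: B-Y =  3 → D
  i=32: Q-H =  9 → J
  i=33: V-L = 10 → K
  i=34: G-Q = 16 → Q
  i=35: L-S = 19 → T
  i=36: U-X = 23 → X
  i=37: D-Q = 13 → N
  i=38: V-N =  8 → I
  i=39: Y-V =  3 → D
  i=40: L-C =  9 → J
  i=41: W-M = 10 → K
  i=42: F-P = 16 → Q
  shifts repeat with period 8: JKQTXNID

JKQTXNID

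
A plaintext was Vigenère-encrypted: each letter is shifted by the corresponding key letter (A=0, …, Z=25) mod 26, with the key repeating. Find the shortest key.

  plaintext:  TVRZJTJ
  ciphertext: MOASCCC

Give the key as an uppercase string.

TTJ

  i= 0: M-T = 19 → T
  i= 1: O-V = 19 → T
  i= 2: A-R =  9 → J
  i= 3: S-Z = 19 → T
  i= 4: C-J = 19 → T
  i= 5: C-T =  9 → J
  i= 6: C-J = 19 → T
  shifts repeat with period 3: TTJ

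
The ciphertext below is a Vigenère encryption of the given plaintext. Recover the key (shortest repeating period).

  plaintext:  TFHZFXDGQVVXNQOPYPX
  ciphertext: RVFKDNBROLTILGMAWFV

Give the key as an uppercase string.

  i= 0: R-T = 24 → Y
  i= 1: V-F = 16 → Q
  i= 2: F-H = 24 → Y
  i= 3: K-Z = 11 → L
  i= 4: D-F = 24 → Y
  i= 5: N-X = 16 → Q
  i= 6: B-D = 24 → Y
  i= 7: R-G = 11 → L
  i= 8: O-Q = 24 → Y
  i= 9: L-V = 16 → Q
  i=10: T-V = 24 → Y
  i=11: I-X = 11 → L
  i=12: L-N = 24 → Y
  i=13: G-Q = 16 → Q
  i=14: M-O = 24 → Y
  i=15: A-P = 11 → L
  i=16: W-Y = 24 → Y
  i=17: F-P = 16 → Q
  i=18: V-X = 24 → Y
  shifts repeat with period 4: YQYL

YQYL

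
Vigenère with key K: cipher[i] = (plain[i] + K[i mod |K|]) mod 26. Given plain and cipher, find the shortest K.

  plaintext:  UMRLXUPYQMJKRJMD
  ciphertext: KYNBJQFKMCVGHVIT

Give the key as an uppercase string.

QMW

  i= 0: K-U = 16 → Q
  i= 1: Y-M = 12 → M
  i= 2: N-R = 22 → W
  i= 3: B-L = 16 → Q
  i= 4: J-X = 12 → M
  i= 5: Q-U = 22 → W
  i= 6: F-P = 16 → Q
  i= 7: K-Y = 12 → M
  i= 8: M-Q = 22 → W
  i= 9: C-M = 16 → Q
  i=10: V-J = 12 → M
  i=11: G-K = 22 → W
  i=12: H-R = 16 → Q
  i=13: V-J = 12 → M
  i=14: I-M = 22 → W
  i=15: T-D = 16 → Q
  shifts repeat with period 3: QMW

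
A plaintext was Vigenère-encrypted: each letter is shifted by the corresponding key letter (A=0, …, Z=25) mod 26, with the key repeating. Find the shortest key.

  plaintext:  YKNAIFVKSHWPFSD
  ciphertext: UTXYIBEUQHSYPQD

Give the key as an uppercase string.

WJKYA

  i= 0: U-Y = 22 → W
  i= 1: T-K =  9 → J
  i= 2: X-N = 10 → K
  i= 3: Y-A = 24 → Y
  i= 4: I-I =  0 → A
  i= 5: B-F = 22 → W
  i= 6: E-V =  9 → J
  i= 7: U-K = 10 → K
  i= 8: Q-S = 24 → Y
  i= 9: H-H =  0 → A
  i=10: S-W = 22 → W
  i=11: Y-P =  9 → J
  i=12: P-F = 10 → K
  i=13: Q-S = 24 → Y
  i=14: D-D =  0 → A
  shifts repeat with period 5: WJKYA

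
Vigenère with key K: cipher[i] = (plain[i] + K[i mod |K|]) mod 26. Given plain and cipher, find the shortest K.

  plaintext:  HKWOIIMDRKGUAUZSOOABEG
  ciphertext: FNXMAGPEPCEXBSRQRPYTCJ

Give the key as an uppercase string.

  i= 0: F-H = 24 → Y
  i= 1: N-K =  3 → D
  i= 2: X-W =  1 → B
  i= 3: M-O = 24 → Y
  i= 4: A-I = 18 → S
  i= 5: G-I = 24 → Y
  i= 6: P-M =  3 → D
  i= 7: E-D =  1 → B
  i= 8: P-R = 24 → Y
  i= 9: C-K = 18 → S
  i=10: E-G = 24 → Y
  i=11: X-U =  3 → D
  i=12: B-A =  1 → B
  i=13: S-U = 24 → Y
  i=14: R-Z = 18 → S
  i=15: Q-S = 24 → Y
  i=16: R-O =  3 → D
  i=17: P-O =  1 → B
  i=18: Y-A = 24 → Y
  i=19: T-B = 18 → S
  i=20: C-E = 24 → Y
  i=21: J-G =  3 → D
  shifts repeat with period 5: YDBYS

YDBYS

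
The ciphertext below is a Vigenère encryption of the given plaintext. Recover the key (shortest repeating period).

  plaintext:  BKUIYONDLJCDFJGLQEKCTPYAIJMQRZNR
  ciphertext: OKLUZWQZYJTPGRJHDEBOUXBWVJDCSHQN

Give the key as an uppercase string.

  i= 0: O-B = 13 → N
  i= 1: K-K =  0 → A
  i= 2: L-U = 17 → R
  i= 3: U-I = 12 → M
  i= 4: Z-Y =  1 → B
  i= 5: W-O =  8 → I
  i= 6: Q-N =  3 → D
  i= 7: Z-D = 22 → W
  i= 8: Y-L = 13 → N
  i= 9: J-J =  0 → A
  i=10: T-C = 17 → R
  i=11: P-D = 12 → M
  i=12: G-F =  1 → B
  i=13: R-J =  8 → I
  i=14: J-G =  3 → D
  i=15: H-L = 22 → W
  i=16: D-Q = 13 → N
  i=17: E-E =  0 → A
  i=18: B-K = 17 → R
  i=19: O-C = 12 → M
  i=20: U-T =  1 → B
  i=21: X-P =  8 → I
  i=22: B-Y =  3 → D
  i=23: W-A = 22 → W
  i=24: V-I = 13 → N
  i=25: J-J =  0 → A
  i=26: D-M = 17 → R
  i=27: C-Q = 12 → M
  i=28: S-R =  1 → B
  i=29: H-Z =  8 → I
  i=30: Q-N =  3 → D
  i=31: N-R = 22 → W
  shifts repeat with period 8: NARMBIDW

NARMBIDW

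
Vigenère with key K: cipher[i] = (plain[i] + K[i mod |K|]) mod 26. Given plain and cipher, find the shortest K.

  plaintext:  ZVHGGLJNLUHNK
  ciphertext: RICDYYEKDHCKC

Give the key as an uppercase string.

  i= 0: R-Z = 18 → S
  i= 1: I-V = 13 → N
  i= 2: C-H = 21 → V
  i= 3: D-G = 23 → X
  i= 4: Y-G = 18 → S
  i= 5: Y-L = 13 → N
  i= 6: E-J = 21 → V
  i= 7: K-N = 23 → X
  i= 8: D-L = 18 → S
  i= 9: H-U = 13 → N
  i=10: C-H = 21 → V
  i=11: K-N = 23 → X
  i=12: C-K = 18 → S
  shifts repeat with period 4: SNVX

SNVX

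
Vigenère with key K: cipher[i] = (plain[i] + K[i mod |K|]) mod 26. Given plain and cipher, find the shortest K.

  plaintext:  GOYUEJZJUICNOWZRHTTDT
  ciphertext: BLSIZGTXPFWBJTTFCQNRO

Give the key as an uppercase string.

VXUO

  i= 0: B-G = 21 → V
  i= 1: L-O = 23 → X
  i= 2: S-Y = 20 → U
  i= 3: I-U = 14 → O
  i= 4: Z-E = 21 → V
  i= 5: G-J = 23 → X
  i= 6: T-Z = 20 → U
  i= 7: X-J = 14 → O
  i= 8: P-U = 21 → V
  i= 9: F-I = 23 → X
  i=10: W-C = 20 → U
  i=11: B-N = 14 → O
  i=12: J-O = 21 → V
  i=13: T-W = 23 → X
  i=14: T-Z = 20 → U
  i=15: F-R = 14 → O
  i=16: C-H = 21 → V
  i=17: Q-T = 23 → X
  i=18: N-T = 20 → U
  i=19: R-D = 14 → O
  i=20: O-T = 21 → V
  shifts repeat with period 4: VXUO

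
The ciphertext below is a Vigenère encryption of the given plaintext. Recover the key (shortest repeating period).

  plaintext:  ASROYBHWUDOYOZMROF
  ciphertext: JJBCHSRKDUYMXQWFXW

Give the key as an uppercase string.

JRKO

  i= 0: J-A =  9 → J
  i= 1: J-S = 17 → R
  i= 2: B-R = 10 → K
  i= 3: C-O = 14 → O
  i= 4: H-Y =  9 → J
  i= 5: S-B = 17 → R
  i= 6: R-H = 10 → K
  i= 7: K-W = 14 → O
  i= 8: D-U =  9 → J
  i= 9: U-D = 17 → R
  i=10: Y-O = 10 → K
  i=11: M-Y = 14 → O
  i=12: X-O =  9 → J
  i=13: Q-Z = 17 → R
  i=14: W-M = 10 → K
  i=15: F-R = 14 → O
  i=16: X-O =  9 → J
  i=17: W-F = 17 → R
  shifts repeat with period 4: JRKO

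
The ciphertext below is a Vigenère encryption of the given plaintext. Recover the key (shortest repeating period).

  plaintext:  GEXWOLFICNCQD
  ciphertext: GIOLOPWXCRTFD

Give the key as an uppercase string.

AERP

  i= 0: G-G =  0 → A
  i= 1: I-E =  4 → E
  i= 2: O-X = 17 → R
  i= 3: L-W = 15 → P
  i= 4: O-O =  0 → A
  i= 5: P-L =  4 → E
  i= 6: W-F = 17 → R
  i= 7: X-I = 15 → P
  i= 8: C-C =  0 → A
  i= 9: R-N =  4 → E
  i=10: T-C = 17 → R
  i=11: F-Q = 15 → P
  i=12: D-D =  0 → A
  shifts repeat with period 4: AERP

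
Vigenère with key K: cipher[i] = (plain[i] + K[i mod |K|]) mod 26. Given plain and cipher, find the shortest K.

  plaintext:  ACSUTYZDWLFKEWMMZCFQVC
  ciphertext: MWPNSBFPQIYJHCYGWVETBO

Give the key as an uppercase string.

  i= 0: M-A = 12 → M
  i= 1: W-C = 20 → U
  i= 2: P-S = 23 → X
  i= 3: N-U = 19 → T
  i= 4: S-T = 25 → Z
  i= 5: B-Y =  3 → D
  i= 6: F-Z =  6 → G
  i= 7: P-D = 12 → M
  i= 8: Q-W = 20 → U
  i= 9: I-L = 23 → X
  i=10: Y-F = 19 → T
  i=11: J-K = 25 → Z
  i=12: H-E =  3 → D
  i=13: C-W =  6 → G
  i=14: Y-M = 12 → M
  i=15: G-M = 20 → U
  i=16: W-Z = 23 → X
  i=17: V-C = 19 → T
  i=18: E-F = 25 → Z
  i=19: T-Q =  3 → D
  i=20: B-V =  6 → G
  i=21: O-C = 12 → M
  shifts repeat with period 7: MUXTZDG

MUXTZDG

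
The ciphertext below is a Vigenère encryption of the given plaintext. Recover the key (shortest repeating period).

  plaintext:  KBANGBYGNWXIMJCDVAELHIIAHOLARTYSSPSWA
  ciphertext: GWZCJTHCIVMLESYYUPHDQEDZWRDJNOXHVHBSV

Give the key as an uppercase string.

  i= 0: G-K = 22 → W
  i= 1: W-B = 21 → V
  i= 2: Z-A = 25 → Z
  i= 3: C-N = 15 → P
  i= 4: J-G =  3 → D
  i= 5: T-B = 18 → S
  i= 6: H-Y =  9 → J
  i= 7: C-G = 22 → W
  i= 8: I-N = 21 → V
  i= 9: V-W = 25 → Z
  i=10: M-X = 15 → P
  i=11: L-I =  3 → D
  i=12: E-M = 18 → S
  i=13: S-J =  9 → J
  i=14: Y-C = 22 → W
  i=15: Y-D = 21 → V
  i=16: U-V = 25 → Z
  i=17: P-A = 15 → P
  i=18: H-E =  3 → D
  i=19: D-L = 18 → S
  i=20: Q-H =  9 → J
  i=21: E-I = 22 → W
  i=22: D-I = 21 → V
  i=23: Z-A = 25 → Z
  i=24: W-H = 15 → P
  i=25: R-O =  3 → D
  i=26: D-L = 18 → S
  i=27: J-A =  9 → J
  i=28: N-R = 22 → W
  i=29: O-T = 21 → V
  i=30: X-Y = 25 → Z
  i=31: H-S = 15 → P
  i=32: V-S =  3 → D
  i=33: H-P = 18 → S
  i=34: B-S =  9 → J
  i=35: S-W = 22 → W
  i=36: V-A = 21 → V
  shifts repeat with period 7: WVZPDSJ

WVZPDSJ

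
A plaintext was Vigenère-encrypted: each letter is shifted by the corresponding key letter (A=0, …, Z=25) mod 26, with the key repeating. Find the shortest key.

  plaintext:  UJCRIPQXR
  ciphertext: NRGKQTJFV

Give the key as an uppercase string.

TIE

  i= 0: N-U = 19 → T
  i= 1: R-J =  8 → I
  i= 2: G-C =  4 → E
  i= 3: K-R = 19 → T
  i= 4: Q-I =  8 → I
  i= 5: T-P =  4 → E
  i= 6: J-Q = 19 → T
  i= 7: F-X =  8 → I
  i= 8: V-R =  4 → E
  shifts repeat with period 3: TIE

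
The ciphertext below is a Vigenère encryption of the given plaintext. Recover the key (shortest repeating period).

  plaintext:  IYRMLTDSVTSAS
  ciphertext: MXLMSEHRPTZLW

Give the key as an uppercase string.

EZUAHL

  i= 0: M-I =  4 → E
  i= 1: X-Y = 25 → Z
  i= 2: L-R = 20 → U
  i= 3: M-M =  0 → A
  i= 4: S-L =  7 → H
  i= 5: E-T = 11 → L
  i= 6: H-D =  4 → E
  i= 7: R-S = 25 → Z
  i= 8: P-V = 20 → U
  i= 9: T-T =  0 → A
  i=10: Z-S =  7 → H
  i=11: L-A = 11 → L
  i=12: W-S =  4 → E
  shifts repeat with period 6: EZUAHL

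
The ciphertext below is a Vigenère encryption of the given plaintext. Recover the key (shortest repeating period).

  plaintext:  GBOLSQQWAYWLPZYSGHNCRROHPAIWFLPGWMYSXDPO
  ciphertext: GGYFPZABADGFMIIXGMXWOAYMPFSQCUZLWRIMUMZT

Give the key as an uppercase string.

  i= 0: G-G =  0 → A
  i= 1: G-B =  5 → F
  i= 2: Y-O = 10 → K
  i= 3: F-L = 20 → U
  i= 4: P-S = 23 → X
  i= 5: Z-Q =  9 → J
  i= 6: A-Q = 10 → K
  i= 7: B-W =  5 → F
  i= 8: A-A =  0 → A
  i= 9: D-Y =  5 → F
  i=10: G-W = 10 → K
  i=11: F-L = 20 → U
  i=12: M-P = 23 → X
  i=13: I-Z =  9 → J
  i=14: I-Y = 10 → K
  i=15: X-S =  5 → F
  i=16: G-G =  0 → A
  i=17: M-H =  5 → F
  i=18: X-N = 10 → K
  i=19: W-C = 20 → U
  i=20: O-R = 23 → X
  i=21: A-R =  9 → J
  i=22: Y-O = 10 → K
  i=23: M-H =  5 → F
  i=24: P-P =  0 → A
  i=25: F-A =  5 → F
  i=26: S-I = 10 → K
  i=27: Q-W = 20 → U
  i=28: C-F = 23 → X
  i=29: U-L =  9 → J
  i=30: Z-P = 10 → K
  i=31: L-G =  5 → F
  i=32: W-W =  0 → A
  i=33: R-M =  5 → F
  i=34: I-Y = 10 → K
  i=35: M-S = 20 → U
  i=36: U-X = 23 → X
  i=37: M-D =  9 → J
  i=38: Z-P = 10 → K
  i=39: T-O =  5 → F
  shifts repeat with period 8: AFKUXJKF

AFKUXJKF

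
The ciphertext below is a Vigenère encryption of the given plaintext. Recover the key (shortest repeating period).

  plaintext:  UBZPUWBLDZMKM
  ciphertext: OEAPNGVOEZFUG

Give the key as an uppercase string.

  i= 0: O-U = 20 → U
  i= 1: E-B =  3 → D
  i= 2: A-Z =  1 → B
  i= 3: P-P =  0 → A
  i= 4: N-U = 19 → T
  i= 5: G-W = 10 → K
  i= 6: V-B = 20 → U
  i= 7: O-L =  3 → D
  i= 8: E-D =  1 → B
  i= 9: Z-Z =  0 → A
  i=10: F-M = 19 → T
  i=11: U-K = 10 → K
  i=12: G-M = 20 → U
  shifts repeat with period 6: UDBATK

UDBATK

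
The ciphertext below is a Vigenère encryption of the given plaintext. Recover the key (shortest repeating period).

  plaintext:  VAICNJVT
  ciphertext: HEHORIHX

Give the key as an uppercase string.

MEZ

  i= 0: H-V = 12 → M
  i= 1: E-A =  4 → E
  i= 2: H-I = 25 → Z
  i= 3: O-C = 12 → M
  i= 4: R-N =  4 → E
  i= 5: I-J = 25 → Z
  i= 6: H-V = 12 → M
  i= 7: X-T =  4 → E
  shifts repeat with period 3: MEZ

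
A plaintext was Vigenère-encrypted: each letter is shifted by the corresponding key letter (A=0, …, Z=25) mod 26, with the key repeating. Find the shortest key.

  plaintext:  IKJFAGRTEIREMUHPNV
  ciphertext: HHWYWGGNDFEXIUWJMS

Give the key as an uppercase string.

ZXNTWAPU

  i= 0: H-I = 25 → Z
  i= 1: H-K = 23 → X
  i= 2: W-J = 13 → N
  i= 3: Y-F = 19 → T
  i= 4: W-A = 22 → W
  i= 5: G-G =  0 → A
  i= 6: G-R = 15 → P
  i= 7: N-T = 20 → U
  i= 8: D-E = 25 → Z
  i= 9: F-I = 23 → X
  i=10: E-R = 13 → N
  i=11: X-E = 19 → T
  i=12: I-M = 22 → W
  i=13: U-U =  0 → A
  i=14: W-H = 15 → P
  i=15: J-P = 20 → U
  i=16: M-N = 25 → Z
  i=17: S-V = 23 → X
  shifts repeat with period 8: ZXNTWAPU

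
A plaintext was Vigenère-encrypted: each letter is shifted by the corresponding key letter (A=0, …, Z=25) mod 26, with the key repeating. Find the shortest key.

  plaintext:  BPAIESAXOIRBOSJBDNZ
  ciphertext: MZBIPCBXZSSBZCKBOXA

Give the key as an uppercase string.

  i= 0: M-B = 11 → L
  i= 1: Z-P = 10 → K
  i= 2: B-A =  1 → B
  i= 3: I-I =  0 → A
  i= 4: P-E = 11 → L
  i= 5: C-S = 10 → K
  i= 6: B-A =  1 → B
  i= 7: X-X =  0 → A
  i= 8: Z-O = 11 → L
  i= 9: S-I = 10 → K
  i=10: S-R =  1 → B
  i=11: B-B =  0 → A
  i=12: Z-O = 11 → L
  i=13: C-S = 10 → K
  i=14: K-J =  1 → B
  i=15: B-B =  0 → A
  i=16: O-D = 11 → L
  i=17: X-N = 10 → K
  i=18: A-Z =  1 → B
  shifts repeat with period 4: LKBA

LKBA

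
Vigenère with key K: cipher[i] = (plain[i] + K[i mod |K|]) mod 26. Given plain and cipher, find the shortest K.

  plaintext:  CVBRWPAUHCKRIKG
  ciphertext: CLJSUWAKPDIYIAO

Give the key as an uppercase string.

  i= 0: C-C =  0 → A
  i= 1: L-V = 16 → Q
  i= 2: J-B =  8 → I
  i= 3: S-R =  1 → B
  i= 4: U-W = 24 → Y
  i= 5: W-P =  7 → H
  i= 6: A-A =  0 → A
  i= 7: K-U = 16 → Q
  i= 8: P-H =  8 → I
  i= 9: D-C =  1 → B
  i=10: I-K = 24 → Y
  i=11: Y-R =  7 → H
  i=12: I-I =  0 → A
  i=13: A-K = 16 → Q
  i=14: O-G =  8 → I
  shifts repeat with period 6: AQIBYH

AQIBYH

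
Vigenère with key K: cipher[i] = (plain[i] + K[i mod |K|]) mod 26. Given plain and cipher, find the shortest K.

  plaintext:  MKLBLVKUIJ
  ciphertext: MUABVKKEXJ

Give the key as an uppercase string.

  i= 0: M-M =  0 → A
  i= 1: U-K = 10 → K
  i= 2: A-L = 15 → P
  i= 3: B-B =  0 → A
  i= 4: V-L = 10 → K
  i= 5: K-V = 15 → P
  i= 6: K-K =  0 → A
  i= 7: E-U = 10 → K
  i= 8: X-I = 15 → P
  i= 9: J-J =  0 → A
  shifts repeat with period 3: AKP

AKP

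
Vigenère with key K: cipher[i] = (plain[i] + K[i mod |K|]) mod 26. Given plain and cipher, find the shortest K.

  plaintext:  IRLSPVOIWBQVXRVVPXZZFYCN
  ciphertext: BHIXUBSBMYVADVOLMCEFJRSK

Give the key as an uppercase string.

TQXFFGE

  i= 0: B-I = 19 → T
  i= 1: H-R = 16 → Q
  i= 2: I-L = 23 → X
  i= 3: X-S =  5 → F
  i= 4: U-P =  5 → F
  i= 5: B-V =  6 → G
  i= 6: S-O =  4 → E
  i= 7: B-I = 19 → T
  i= 8: M-W = 16 → Q
  i= 9: Y-B = 23 → X
  i=10: V-Q =  5 → F
  i=11: A-V =  5 → F
  i=12: D-X =  6 → G
  i=13: V-R =  4 → E
  i=14: O-V = 19 → T
  i=15: L-V = 16 → Q
  i=16: M-P = 23 → X
  i=17: C-X =  5 → F
  i=18: E-Z =  5 → F
  i=19: F-Z =  6 → G
  i=20: J-F =  4 → E
  i=21: R-Y = 19 → T
  i=22: S-C = 16 → Q
  i=23: K-N = 23 → X
  shifts repeat with period 7: TQXFFGE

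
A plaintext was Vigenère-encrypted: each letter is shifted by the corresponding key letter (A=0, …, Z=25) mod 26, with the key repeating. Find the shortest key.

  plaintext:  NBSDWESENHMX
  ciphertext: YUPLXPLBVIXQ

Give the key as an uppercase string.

LTXIB

  i= 0: Y-N = 11 → L
  i= 1: U-B = 19 → T
  i= 2: P-S = 23 → X
  i= 3: L-D =  8 → I
  i= 4: X-W =  1 → B
  i= 5: P-E = 11 → L
  i= 6: L-S = 19 → T
  i= 7: B-E = 23 → X
  i= 8: V-N =  8 → I
  i= 9: I-H =  1 → B
  i=10: X-M = 11 → L
  i=11: Q-X = 19 → T
  shifts repeat with period 5: LTXIB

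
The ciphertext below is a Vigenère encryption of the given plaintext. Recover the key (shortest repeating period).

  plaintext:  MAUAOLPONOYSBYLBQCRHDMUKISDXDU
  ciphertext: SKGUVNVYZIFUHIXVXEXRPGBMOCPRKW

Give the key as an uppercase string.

  i= 0: S-M =  6 → G
  i= 1: K-A = 10 → K
  i= 2: G-U = 12 → M
  i= 3: U-A = 20 → U
  i= 4: V-O =  7 → H
  i= 5: N-L =  2 → C
  i= 6: V-P =  6 → G
  i= 7: Y-O = 10 → K
  i= 8: Z-N = 12 → M
  i= 9: I-O = 20 → U
  i=10: F-Y =  7 → H
  i=11: U-S =  2 → C
  i=12: H-B =  6 → G
  i=13: I-Y = 10 → K
  i=14: X-L = 12 → M
  i=15: V-B = 20 → U
  i=16: X-Q =  7 → H
  i=17: E-C =  2 → C
  i=18: X-R =  6 → G
  i=19: R-H = 10 → K
  i=20: P-D = 12 → M
  i=21: G-M = 20 → U
  i=22: B-U =  7 → H
  i=23: M-K =  2 → C
  i=24: O-I =  6 → G
  i=25: C-S = 10 → K
  i=26: P-D = 12 → M
  i=27: R-X = 20 → U
  i=28: K-D =  7 → H
  i=29: W-U =  2 → C
  shifts repeat with period 6: GKMUHC

GKMUHC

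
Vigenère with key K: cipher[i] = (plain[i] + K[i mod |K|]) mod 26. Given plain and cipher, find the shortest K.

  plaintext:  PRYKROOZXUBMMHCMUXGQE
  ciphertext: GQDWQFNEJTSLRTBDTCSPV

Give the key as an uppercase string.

  i= 0: G-P = 17 → R
  i= 1: Q-R = 25 → Z
  i= 2: D-Y =  5 → F
  i= 3: W-K = 12 → M
  i= 4: Q-R = 25 → Z
  i= 5: F-O = 17 → R
  i= 6: N-O = 25 → Z
  i= 7: E-Z =  5 → F
  i= 8: J-X = 12 → M
  i= 9: T-U = 25 → Z
  i=10: S-B = 17 → R
  i=11: L-M = 25 → Z
  i=12: R-M =  5 → F
  i=13: T-H = 12 → M
  i=14: B-C = 25 → Z
  i=15: D-M = 17 → R
  i=16: T-U = 25 → Z
  i=17: C-X =  5 → F
  i=18: S-G = 12 → M
  i=19: P-Q = 25 → Z
  i=20: V-E = 17 → R
  shifts repeat with period 5: RZFMZ

RZFMZ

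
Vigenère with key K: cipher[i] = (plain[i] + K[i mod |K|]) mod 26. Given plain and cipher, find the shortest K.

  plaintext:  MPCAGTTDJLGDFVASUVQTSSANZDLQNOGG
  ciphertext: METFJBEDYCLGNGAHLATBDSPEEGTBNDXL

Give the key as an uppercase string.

  i= 0: M-M =  0 → A
  i= 1: E-P = 15 → P
  i= 2: T-C = 17 → R
  i= 3: F-A =  5 → F
  i= 4: J-G =  3 → D
  i= 5: B-T =  8 → I
  i= 6: E-T = 11 → L
  i= 7: D-D =  0 → A
  i= 8: Y-J = 15 → P
  i= 9: C-L = 17 → R
  i=10: L-G =  5 → F
  i=11: G-D =  3 → D
  i=12: N-F =  8 → I
  i=13: G-V = 11 → L
  i=14: A-A =  0 → A
  i=15: H-S = 15 → P
  i=16: L-U = 17 → R
  i=17: A-V =  5 → F
  i=18: T-Q =  3 → D
  i=19: B-T =  8 → I
  i=20: D-S = 11 → L
  i=21: S-S =  0 → A
  i=22: P-A = 15 → P
  i=23: E-N = 17 → R
  i=24: E-Z =  5 → F
  i=25: G-D =  3 → D
  i=26: T-L =  8 → I
  i=27: B-Q = 11 → L
  i=28: N-N =  0 → A
  i=29: D-O = 15 → P
  i=30: X-G = 17 → R
  i=31: L-G =  5 → F
  shifts repeat with period 7: APRFDIL

APRFDIL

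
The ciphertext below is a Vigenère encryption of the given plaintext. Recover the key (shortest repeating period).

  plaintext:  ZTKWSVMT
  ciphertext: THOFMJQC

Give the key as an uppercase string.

UOEJ

  i= 0: T-Z = 20 → U
  i= 1: H-T = 14 → O
  i= 2: O-K =  4 → E
  i= 3: F-W =  9 → J
  i= 4: M-S = 20 → U
  i= 5: J-V = 14 → O
  i= 6: Q-M =  4 → E
  i= 7: C-T =  9 → J
  shifts repeat with period 4: UOEJ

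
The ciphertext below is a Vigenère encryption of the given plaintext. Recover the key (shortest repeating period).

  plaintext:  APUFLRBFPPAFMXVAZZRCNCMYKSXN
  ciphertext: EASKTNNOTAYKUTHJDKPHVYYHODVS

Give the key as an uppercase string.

  i= 0: E-A =  4 → E
  i= 1: A-P = 11 → L
  i= 2: S-U = 24 → Y
  i= 3: K-F =  5 → F
  i= 4: T-L =  8 → I
  i= 5: N-R = 22 → W
  i= 6: N-B = 12 → M
  i= 7: O-F =  9 → J
  i= 8: T-P =  4 → E
  i= 9: A-P = 11 → L
  i=10: Y-A = 24 → Y
  i=11: K-F =  5 → F
  i=12: U-M =  8 → I
  i=13: T-X = 22 → W
  i=14: H-V = 12 → M
  i=15: J-A =  9 → J
  i=16: D-Z =  4 → E
  i=17: K-Z = 11 → L
  i=18: P-R = 24 → Y
  i=19: H-C =  5 → F
  i=20: V-N =  8 → I
  i=21: Y-C = 22 → W
  i=22: Y-M = 12 → M
  i=23: H-Y =  9 → J
  i=24: O-K =  4 → E
  i=25: D-S = 11 → L
  i=26: V-X = 24 → Y
  i=27: S-N =  5 → F
  shifts repeat with period 8: ELYFIWMJ

ELYFIWMJ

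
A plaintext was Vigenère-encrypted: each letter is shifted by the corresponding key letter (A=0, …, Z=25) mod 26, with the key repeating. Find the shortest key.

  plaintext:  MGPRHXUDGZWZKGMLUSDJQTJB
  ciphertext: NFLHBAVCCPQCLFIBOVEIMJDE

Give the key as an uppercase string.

BZWQUD

  i= 0: N-M =  1 → B
  i= 1: F-G = 25 → Z
  i= 2: L-P = 22 → W
  i= 3: H-R = 16 → Q
  i= 4: B-H = 20 → U
  i= 5: A-X =  3 → D
  i= 6: V-U =  1 → B
  i= 7: C-D = 25 → Z
  i= 8: C-G = 22 → W
  i= 9: P-Z = 16 → Q
  i=10: Q-W = 20 → U
  i=11: C-Z =  3 → D
  i=12: L-K =  1 → B
  i=13: F-G = 25 → Z
  i=14: I-M = 22 → W
  i=15: B-L = 16 → Q
  i=16: O-U = 20 → U
  i=17: V-S =  3 → D
  i=18: E-D =  1 → B
  i=19: I-J = 25 → Z
  i=20: M-Q = 22 → W
  i=21: J-T = 16 → Q
  i=22: D-J = 20 → U
  i=23: E-B =  3 → D
  shifts repeat with period 6: BZWQUD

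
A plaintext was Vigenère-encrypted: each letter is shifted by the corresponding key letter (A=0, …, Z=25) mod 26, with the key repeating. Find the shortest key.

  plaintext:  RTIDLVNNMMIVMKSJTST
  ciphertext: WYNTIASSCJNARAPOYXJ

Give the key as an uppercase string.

  i= 0: W-R =  5 → F
  i= 1: Y-T =  5 → F
  i= 2: N-I =  5 → F
  i= 3: T-D = 16 → Q
  i= 4: I-L = 23 → X
  i= 5: A-V =  5 → F
  i= 6: S-N =  5 → F
  i= 7: S-N =  5 → F
  i= 8: C-M = 16 → Q
  i= 9: J-M = 23 → X
  i=10: N-I =  5 → F
  i=11: A-V =  5 → F
  i=12: R-M =  5 → F
  i=13: A-K = 16 → Q
  i=14: P-S = 23 → X
  i=15: O-J =  5 → F
  i=16: Y-T =  5 → F
  i=17: X-S =  5 → F
  i=18: J-T = 16 → Q
  shifts repeat with period 5: FFFQX

FFFQX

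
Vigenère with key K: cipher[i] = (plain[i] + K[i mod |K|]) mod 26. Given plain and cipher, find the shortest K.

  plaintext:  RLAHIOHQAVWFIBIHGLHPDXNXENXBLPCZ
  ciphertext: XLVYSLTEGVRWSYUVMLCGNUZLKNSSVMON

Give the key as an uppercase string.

  i= 0: X-R =  6 → G
  i= 1: L-L =  0 → A
  i= 2: V-A = 21 → V
  i= 3: Y-H = 17 → R
  i= 4: S-I = 10 → K
  i= 5: L-O = 23 → X
  i= 6: T-H = 12 → M
  i= 7: E-Q = 14 → O
  i= 8: G-A =  6 → G
  i= 9: V-V =  0 → A
  i=10: R-W = 21 → V
  i=11: W-F = 17 → R
  i=12: S-I = 10 → K
  i=13: Y-B = 23 → X
  i=14: U-I = 12 → M
  i=15: V-H = 14 → O
  i=16: M-G =  6 → G
  i=17: L-L =  0 → A
  i=18: C-H = 21 → V
  i=19: G-P = 17 → R
  i=20: N-D = 10 → K
  i=21: U-X = 23 → X
  i=22: Z-N = 12 → M
  i=23: L-X = 14 → O
  i=24: K-E =  6 → G
  i=25: N-N =  0 → A
  i=26: S-X = 21 → V
  i=27: S-B = 17 → R
  i=28: V-L = 10 → K
  i=29: M-P = 23 → X
  i=30: O-C = 12 → M
  i=31: N-Z = 14 → O
  shifts repeat with period 8: GAVRKXMO

GAVRKXMO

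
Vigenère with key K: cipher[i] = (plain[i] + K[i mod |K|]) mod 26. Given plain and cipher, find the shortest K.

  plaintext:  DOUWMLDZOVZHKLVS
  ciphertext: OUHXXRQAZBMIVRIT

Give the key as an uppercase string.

  i= 0: O-D = 11 → L
  i= 1: U-O =  6 → G
  i= 2: H-U = 13 → N
  i= 3: X-W =  1 → B
  i= 4: X-M = 11 → L
  i= 5: R-L =  6 → G
  i= 6: Q-D = 13 → N
  i= 7: A-Z =  1 → B
  i= 8: Z-O = 11 → L
  i= 9: B-V =  6 → G
  i=10: M-Z = 13 → N
  i=11: I-H =  1 → B
  i=12: V-K = 11 → L
  i=13: R-L =  6 → G
  i=14: I-V = 13 → N
  i=15: T-S =  1 → B
  shifts repeat with period 4: LGNB

LGNB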